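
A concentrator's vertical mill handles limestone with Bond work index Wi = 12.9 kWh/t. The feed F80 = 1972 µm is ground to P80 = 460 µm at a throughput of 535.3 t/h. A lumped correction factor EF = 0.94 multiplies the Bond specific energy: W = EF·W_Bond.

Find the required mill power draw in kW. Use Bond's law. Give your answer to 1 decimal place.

P = 1564.8 kW

Bond:  W = 10 Wi (1/√P − 1/√F)
W = 10·12.9·(1/√460 − 1/√1972) = 10·12.9·(0.024106) = 3.1097 kWh/t
Corrected W = EF·W_Bond = 0.94·3.1097 = 2.9231 kWh/t
Mill draw = 2.9231 × 535.3 = 1564.8 kW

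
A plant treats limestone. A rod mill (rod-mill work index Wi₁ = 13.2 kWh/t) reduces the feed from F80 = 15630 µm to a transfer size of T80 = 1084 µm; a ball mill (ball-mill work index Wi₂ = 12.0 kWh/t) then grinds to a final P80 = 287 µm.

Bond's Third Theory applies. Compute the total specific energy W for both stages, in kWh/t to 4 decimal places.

W = 6.3920 kWh/t

W = 10·Wi·[P80^(−½) − F80^(−½)]
Stage 1 (15630→1084 µm, Wi₁=13.2): W₁ = 10·13.2·(0.030373 − 0.007999) = 2.9534 kWh/t
Stage 2 (1084→287 µm, Wi₂=12.0): W₂ = 10·12.0·(0.059028 − 0.030373) = 3.4386 kWh/t
W = W₁ + W₂ = 2.9534 + 3.4386 = 6.3920 kWh/t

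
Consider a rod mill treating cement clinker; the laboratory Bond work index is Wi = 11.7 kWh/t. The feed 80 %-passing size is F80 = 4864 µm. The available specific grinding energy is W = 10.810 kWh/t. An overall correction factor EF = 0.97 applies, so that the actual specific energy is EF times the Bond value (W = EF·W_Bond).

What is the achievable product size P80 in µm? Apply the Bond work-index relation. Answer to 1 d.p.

W = 10 Wi (P80^-0.5 − F80^-0.5)
W_Bond = W / EF = 10.810 / 0.97 = 11.1443 kWh/t
1/√P80 = 1/√F80 + W_Bond/(10·Wi)
  = 11.1443/(10·11.7) + 1/√4864 = 0.095251 + 0.014338 = 0.109589
P80 = (1/0.109589)² = 9.1250² = 83.27 µm

P80 = 83.3 µm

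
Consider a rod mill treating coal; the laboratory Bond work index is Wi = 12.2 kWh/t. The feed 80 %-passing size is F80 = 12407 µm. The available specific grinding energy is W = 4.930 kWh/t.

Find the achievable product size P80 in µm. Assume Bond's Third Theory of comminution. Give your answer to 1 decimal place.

W = 10 Wi / √P80 − 10 Wi / √F80
⇒ 1/√P80 = W/(10·Wi) + 1/√F80
  = 4.9300/(10·12.2) + 1/√12407 = 0.040410 + 0.008978 = 0.049388
P80 = (1/0.049388)² = 20.2480² = 409.98 µm

P80 = 410.0 µm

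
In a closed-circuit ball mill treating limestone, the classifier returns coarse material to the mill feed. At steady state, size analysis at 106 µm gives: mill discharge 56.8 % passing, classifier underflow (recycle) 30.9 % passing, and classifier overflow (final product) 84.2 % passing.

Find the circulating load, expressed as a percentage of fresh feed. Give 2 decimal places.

Two-product formula at 106 µm:
Fd + Rd = Ru + Fo ⇒ R/F = (o−d)/(d−u)
r = (84.2 − 56.8)/(56.8 − 30.9) = 27.4/25.9 = 1.0579
CL = 100·r = 105.79 %

CL = 105.79 %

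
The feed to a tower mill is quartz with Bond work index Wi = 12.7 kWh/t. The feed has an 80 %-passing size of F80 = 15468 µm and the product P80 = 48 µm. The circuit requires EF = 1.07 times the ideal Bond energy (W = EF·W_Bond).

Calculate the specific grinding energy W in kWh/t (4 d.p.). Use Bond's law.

W = 18.5214 kWh/t

W = 10·Wi·[P80^(−½) − F80^(−½)]
1/√48 = 0.144338;  1/√15468 = 0.008040
W = 10·12.7·(0.144338 − 0.008040) = 17.3097 kWh/t
Corrected W = EF·W_Bond = 1.07·17.3097 = 18.5214 kWh/t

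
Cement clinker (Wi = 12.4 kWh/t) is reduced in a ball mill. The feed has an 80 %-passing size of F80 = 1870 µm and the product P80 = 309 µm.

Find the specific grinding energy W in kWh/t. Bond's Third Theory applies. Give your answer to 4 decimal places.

W = 10·Wi·(P80^(-½) − F80^(-½))
1/√309 = 0.056888;  1/√1870 = 0.023125
W = 10·12.4·(0.056888 − 0.023125) = 4.1866 kWh/t

W = 4.1866 kWh/t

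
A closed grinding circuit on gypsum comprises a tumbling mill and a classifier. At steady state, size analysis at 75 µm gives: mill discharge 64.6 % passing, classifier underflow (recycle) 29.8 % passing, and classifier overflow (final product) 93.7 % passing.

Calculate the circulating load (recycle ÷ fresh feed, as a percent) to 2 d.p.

Let r = R/F. Size balance at 75 µm:
(1+r)d = ru + o → r = (o−d)/(d−u)
r = (93.7 − 64.6)/(64.6 − 29.8) = 29.1/34.8 = 0.8362
CL = 100·r = 83.62 %

CL = 83.62 %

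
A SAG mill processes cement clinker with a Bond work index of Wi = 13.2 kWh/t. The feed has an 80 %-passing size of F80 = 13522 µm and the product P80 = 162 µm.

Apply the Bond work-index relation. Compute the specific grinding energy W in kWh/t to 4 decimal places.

W = 9.2357 kWh/t

W = 10 Wi (1/√P80 − 1/√F80)  [Bond]
1/√162 = 0.078567;  1/√13522 = 0.008600
W = 10·13.2·(0.078567 − 0.008600) = 9.2357 kWh/t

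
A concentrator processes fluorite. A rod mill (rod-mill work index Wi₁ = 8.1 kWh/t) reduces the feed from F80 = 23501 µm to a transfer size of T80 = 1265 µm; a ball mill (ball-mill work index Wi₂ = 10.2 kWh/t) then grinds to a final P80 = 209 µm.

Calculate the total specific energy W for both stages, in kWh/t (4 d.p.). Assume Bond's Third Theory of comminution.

W = 10·Wi·(P80^(-½) − F80^(-½))
Stage 1 (23501→1265 µm, Wi₁=8.1): W₁ = 10·8.1·(0.028116 − 0.006523) = 1.7490 kWh/t
Stage 2 (1265→209 µm, Wi₂=10.2): W₂ = 10·10.2·(0.069171 − 0.028116) = 4.1876 kWh/t
W = W₁ + W₂ = 1.7490 + 4.1876 = 5.9367 kWh/t

W = 5.9367 kWh/t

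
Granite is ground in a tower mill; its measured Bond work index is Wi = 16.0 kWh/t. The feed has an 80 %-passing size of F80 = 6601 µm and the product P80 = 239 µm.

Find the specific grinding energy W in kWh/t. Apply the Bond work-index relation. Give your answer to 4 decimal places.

W = 8.3802 kWh/t

W = 10·Wi·(P80^(-½) − F80^(-½))
1/√239 = 0.064685;  1/√6601 = 0.012308
W = 10·16.0·(0.064685 − 0.012308) = 8.3802 kWh/t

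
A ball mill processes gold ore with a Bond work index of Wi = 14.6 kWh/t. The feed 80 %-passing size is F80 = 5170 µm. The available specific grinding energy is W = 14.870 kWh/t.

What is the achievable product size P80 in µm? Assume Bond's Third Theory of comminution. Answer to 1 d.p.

P80 = 74.6 µm

W_Bond = 10·Wi·(1/√P₈₀ − 1/√F₈₀)
P80^-0.5 = F80^-0.5 + W/(10 Wi)
  = 14.8700/(10·14.6) + 1/√5170 = 0.101849 + 0.013908 = 0.115757
P80 = (1/0.115757)² = 8.6388² = 74.63 µm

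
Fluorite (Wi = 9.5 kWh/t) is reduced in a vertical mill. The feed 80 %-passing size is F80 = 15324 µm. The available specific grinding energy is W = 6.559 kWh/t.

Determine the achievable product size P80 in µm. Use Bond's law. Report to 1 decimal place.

P80 = 168.1 µm

Bond: W = 10·Wi·(1/√P80 − 1/√F80)
⇒ 1/√P80 = W/(10 Wi) + 1/√F80
  = 6.5590/(10·9.5) + 1/√15324 = 0.069042 + 0.008078 = 0.077120
P80 = (1/0.077120)² = 12.9668² = 168.14 µm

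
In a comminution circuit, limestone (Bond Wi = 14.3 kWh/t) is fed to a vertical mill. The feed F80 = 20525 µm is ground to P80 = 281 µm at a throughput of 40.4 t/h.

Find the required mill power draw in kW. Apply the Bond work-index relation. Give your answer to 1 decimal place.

W_Bond = 10·Wi·(1/√P₈₀ − 1/√F₈₀)
W = 10·14.3·(1/√281 − 1/√20525) = 10·14.3·(0.052675) = 7.5325 kWh/t
P = W·T = 7.5325·40.4 = 304.3 kW

P = 304.3 kW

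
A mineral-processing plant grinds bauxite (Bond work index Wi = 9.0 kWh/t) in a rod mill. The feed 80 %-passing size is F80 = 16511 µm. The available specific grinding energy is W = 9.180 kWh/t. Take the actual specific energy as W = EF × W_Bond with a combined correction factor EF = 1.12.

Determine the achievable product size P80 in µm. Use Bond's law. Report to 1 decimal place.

P80 = 102.3 µm

W = 10 Wi (1/√P80 − 1/√F80)  [Bond]
W_Bond = W / EF = 9.180 / 1.12 = 8.1964 kWh/t
P80^(−½) = W_Bond/(10 Wi) + F80^(−½)
  = 8.1964/(10·9.0) + 1/√16511 = 0.091071 + 0.007782 = 0.098854
P80 = (1/0.098854)² = 10.1159² = 102.33 µm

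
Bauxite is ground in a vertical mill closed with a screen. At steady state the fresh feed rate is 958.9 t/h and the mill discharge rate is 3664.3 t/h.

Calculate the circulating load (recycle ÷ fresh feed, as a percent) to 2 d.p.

Steady state: M = F + R.
R = M − F = 3664.3 − 958.9 = 2705.4 t/h
CL = 100·R/F = 100·2705.4/958.9 = 282.14 %

CL = 282.14 %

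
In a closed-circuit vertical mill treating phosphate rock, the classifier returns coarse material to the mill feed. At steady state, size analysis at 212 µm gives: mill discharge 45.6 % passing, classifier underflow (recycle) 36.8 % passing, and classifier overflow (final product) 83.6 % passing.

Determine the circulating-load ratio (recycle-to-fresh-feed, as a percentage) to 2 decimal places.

Balance %-passing 212 µm (r = R/F):
(1+r)·d = r·u + o ⇒ r = (o−d)/(d−u)
r = (83.6 − 45.6)/(45.6 − 36.8) = 38.0/8.8 = 4.3182
CL = 100·r = 431.82 %

CL = 431.82 %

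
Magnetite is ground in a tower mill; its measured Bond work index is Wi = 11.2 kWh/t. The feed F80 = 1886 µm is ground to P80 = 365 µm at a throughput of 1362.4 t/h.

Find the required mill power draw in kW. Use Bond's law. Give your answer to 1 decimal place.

W = 10 Wi (1/√P80 − 1/√F80)  [Bond]
W = 10·11.2·(1/√365 − 1/√1886) = 10·11.2·(0.029316) = 3.2834 kWh/t
Mill draw = 3.2834 × 1362.4 = 4473.3 kW

P = 4473.3 kW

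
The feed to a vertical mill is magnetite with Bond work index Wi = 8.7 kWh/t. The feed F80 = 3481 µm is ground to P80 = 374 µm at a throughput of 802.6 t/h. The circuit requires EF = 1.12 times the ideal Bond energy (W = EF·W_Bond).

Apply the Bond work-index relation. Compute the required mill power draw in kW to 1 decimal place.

P = 2718.4 kW

W_Bond = 10·Wi·(1/√P₈₀ − 1/√F₈₀)
W = 10·8.7·(1/√374 − 1/√3481) = 10·8.7·(0.034760) = 3.0241 kWh/t
With EF = 1.12: W = 3.0241·1.12 = 3.3870 kWh/t
P_mill = W·ṁ = 3.3870·802.6 = 2718.4 kW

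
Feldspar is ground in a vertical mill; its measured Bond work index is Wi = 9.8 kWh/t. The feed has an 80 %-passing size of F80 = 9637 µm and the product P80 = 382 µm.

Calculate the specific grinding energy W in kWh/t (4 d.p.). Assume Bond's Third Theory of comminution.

W = 4.0158 kWh/t

W = 10·Wi·(P80^(-½) − F80^(-½))
1/√382 = 0.051164;  1/√9637 = 0.010187
W = 10·9.8·(0.051164 − 0.010187) = 4.0158 kWh/t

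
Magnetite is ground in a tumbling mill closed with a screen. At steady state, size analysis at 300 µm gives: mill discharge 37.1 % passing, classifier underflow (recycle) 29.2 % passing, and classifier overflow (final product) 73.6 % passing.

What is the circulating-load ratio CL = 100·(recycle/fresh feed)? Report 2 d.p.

CL = 462.03 %

Balance %-passing 300 µm (r = R/F):
(1+r)·d = r·u + o ⇒ r = (o−d)/(d−u)
r = (73.6 − 37.1)/(37.1 − 29.2) = 36.5/7.9 = 4.6203
CL = 100·r = 462.03 %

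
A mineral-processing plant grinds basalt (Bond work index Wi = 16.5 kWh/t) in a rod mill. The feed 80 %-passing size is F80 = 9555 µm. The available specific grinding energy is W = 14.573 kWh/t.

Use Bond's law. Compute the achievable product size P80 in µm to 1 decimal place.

P80 = 103.0 µm

W = 10 Wi / √P80 − 10 Wi / √F80
⇒ 1/√P80 = W/(10 Wi) + 1/√F80
  = 14.5730/(10·16.5) + 1/√9555 = 0.088321 + 0.010230 = 0.098551
P80 = (1/0.098551)² = 10.1470² = 102.96 µm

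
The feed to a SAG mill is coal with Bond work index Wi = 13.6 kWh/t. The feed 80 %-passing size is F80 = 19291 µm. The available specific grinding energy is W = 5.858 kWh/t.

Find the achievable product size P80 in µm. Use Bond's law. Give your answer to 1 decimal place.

P80 = 395.7 µm

Bond:  W = 10 Wi (1/√P − 1/√F)
⇒ 1/√P80 = W/(10·Wi) + 1/√F80
  = 5.8580/(10·13.6) + 1/√19291 = 0.043074 + 0.007200 = 0.050273
P80 = (1/0.050273)² = 19.8912² = 395.66 µm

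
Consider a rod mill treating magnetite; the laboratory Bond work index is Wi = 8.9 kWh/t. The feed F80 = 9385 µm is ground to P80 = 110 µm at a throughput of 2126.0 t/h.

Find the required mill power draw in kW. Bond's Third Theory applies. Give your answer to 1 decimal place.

W = 10 Wi (P80^-0.5 − F80^-0.5)
W = 10·8.9·(1/√110 − 1/√9385) = 10·8.9·(0.085024) = 7.5671 kWh/t
Mill draw = 7.5671 × 2126.0 = 16087.7 kW

P = 16087.7 kW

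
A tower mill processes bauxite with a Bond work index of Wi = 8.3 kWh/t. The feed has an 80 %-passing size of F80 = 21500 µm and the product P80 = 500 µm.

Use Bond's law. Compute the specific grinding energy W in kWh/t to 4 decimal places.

W = 3.1458 kWh/t

Bond:  W = 10 Wi (1/√P − 1/√F)
1/√500 = 0.044721;  1/√21500 = 0.006820
W = 10·8.3·(0.044721 − 0.006820) = 3.1458 kWh/t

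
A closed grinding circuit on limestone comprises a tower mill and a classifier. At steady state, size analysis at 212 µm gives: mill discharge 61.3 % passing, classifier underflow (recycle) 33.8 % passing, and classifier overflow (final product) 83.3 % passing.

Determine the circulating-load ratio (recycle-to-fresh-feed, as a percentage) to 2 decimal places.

Classifier node, passing 212 µm:
(1+r)·d = r·u + o ⇒ r = (o−d)/(d−u)
r = (83.3 − 61.3)/(61.3 − 33.8) = 22.0/27.5 = 0.8000
CL = 100·r = 80.00 %

CL = 80.00 %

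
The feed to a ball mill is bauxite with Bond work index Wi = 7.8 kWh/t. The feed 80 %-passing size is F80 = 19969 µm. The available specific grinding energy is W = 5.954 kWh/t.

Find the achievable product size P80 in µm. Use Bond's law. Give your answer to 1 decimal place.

Bond:  W = 10 Wi (1/√P − 1/√F)
⇒ 1/√P80 = W/(10·Wi) + 1/√F80
  = 5.9540/(10·7.8) + 1/√19969 = 0.076333 + 0.007077 = 0.083410
P80 = (1/0.083410)² = 11.9890² = 143.74 µm

P80 = 143.7 µm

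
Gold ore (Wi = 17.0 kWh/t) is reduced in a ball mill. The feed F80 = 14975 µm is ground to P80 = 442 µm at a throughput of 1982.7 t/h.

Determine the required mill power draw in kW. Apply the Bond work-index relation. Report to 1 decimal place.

W = 10·Wi·(P80^(-½) − F80^(-½))
W = 10·17.0·(1/√442 − 1/√14975) = 10·17.0·(0.039393) = 6.6969 kWh/t
P_mill = W·ṁ = 6.6969·1982.7 = 13277.9 kW

P = 13277.9 kW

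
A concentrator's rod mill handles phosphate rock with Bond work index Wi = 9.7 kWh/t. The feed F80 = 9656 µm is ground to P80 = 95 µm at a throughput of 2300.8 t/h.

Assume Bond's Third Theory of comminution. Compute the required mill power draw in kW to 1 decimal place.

P = 20626.4 kW

W_Bond = 10·Wi·(1/√P₈₀ − 1/√F₈₀)
W = 10·9.7·(1/√95 − 1/√9656) = 10·9.7·(0.092421) = 8.9649 kWh/t
P_mill = W·ṁ = 8.9649·2300.8 = 20626.4 kW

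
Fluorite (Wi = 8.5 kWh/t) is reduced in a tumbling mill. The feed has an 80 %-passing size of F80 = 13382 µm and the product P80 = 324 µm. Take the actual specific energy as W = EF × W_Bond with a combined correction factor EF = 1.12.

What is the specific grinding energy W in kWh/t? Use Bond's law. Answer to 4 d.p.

W = 10 Wi / √P80 − 10 Wi / √F80
1/√324 = 0.055556;  1/√13382 = 0.008644
W = 10·8.5·(0.055556 − 0.008644) = 3.9874 kWh/t
Corrected W = EF·W_Bond = 1.12·3.9874 = 4.4659 kWh/t

W = 4.4659 kWh/t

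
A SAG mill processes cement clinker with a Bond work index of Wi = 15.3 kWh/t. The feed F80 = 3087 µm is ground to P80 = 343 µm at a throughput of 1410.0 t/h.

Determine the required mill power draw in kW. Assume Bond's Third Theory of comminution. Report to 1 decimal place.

P = 7765.6 kW

W = 10 Wi (1/√P80 − 1/√F80)  [Bond]
W = 10·15.3·(1/√343 − 1/√3087) = 10·15.3·(0.035997) = 5.5075 kWh/t
Power = W × throughput = 5.5075 kWh/t × 1410.0 t/h = 7765.6 kW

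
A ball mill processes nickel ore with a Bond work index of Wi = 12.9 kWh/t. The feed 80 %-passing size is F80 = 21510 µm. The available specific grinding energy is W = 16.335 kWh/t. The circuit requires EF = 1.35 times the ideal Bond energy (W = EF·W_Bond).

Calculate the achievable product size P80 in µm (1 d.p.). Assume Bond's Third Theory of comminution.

P80 = 98.8 µm

W = 10·Wi·[P80^(−½) − F80^(−½)]
W_Bond = W / EF = 16.335 / 1.35 = 12.1000 kWh/t
1/√P80 = 1/√F80 + W_Bond/(10·Wi)
  = 12.1000/(10·12.9) + 1/√21510 = 0.093798 + 0.006818 = 0.100617
P80 = (1/0.100617)² = 9.9387² = 98.78 µm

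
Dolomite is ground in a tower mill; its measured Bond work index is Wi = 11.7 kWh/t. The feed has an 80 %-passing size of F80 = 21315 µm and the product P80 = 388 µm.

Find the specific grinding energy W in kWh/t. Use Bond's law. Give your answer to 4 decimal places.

W = 10 Wi / √P80 − 10 Wi / √F80
1/√388 = 0.050767;  1/√21315 = 0.006849
W = 10·11.7·(0.050767 − 0.006849) = 5.1384 kWh/t

W = 5.1384 kWh/t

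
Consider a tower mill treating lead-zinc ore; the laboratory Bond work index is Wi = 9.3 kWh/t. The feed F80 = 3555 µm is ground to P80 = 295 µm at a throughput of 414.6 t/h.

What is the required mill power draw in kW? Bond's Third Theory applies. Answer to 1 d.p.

Bond:  W = 10 Wi (1/√P − 1/√F)
W = 10·9.3·(1/√295 − 1/√3555) = 10·9.3·(0.041450) = 3.8549 kWh/t
P_mill = W·ṁ = 3.8549·414.6 = 1598.2 kW

P = 1598.2 kW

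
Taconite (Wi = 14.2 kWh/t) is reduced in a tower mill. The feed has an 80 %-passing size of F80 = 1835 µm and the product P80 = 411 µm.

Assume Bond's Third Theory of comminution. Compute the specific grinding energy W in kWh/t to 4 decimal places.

W = 10·Wi·(P80^(-½) − F80^(-½))
1/√411 = 0.049326;  1/√1835 = 0.023344
W = 10·14.2·(0.049326 − 0.023344) = 3.6894 kWh/t

W = 3.6894 kWh/t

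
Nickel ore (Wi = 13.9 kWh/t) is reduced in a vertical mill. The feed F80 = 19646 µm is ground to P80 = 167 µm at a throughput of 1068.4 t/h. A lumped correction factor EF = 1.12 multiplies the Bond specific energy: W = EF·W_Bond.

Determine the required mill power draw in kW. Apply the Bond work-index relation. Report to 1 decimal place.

P = 11684.2 kW

W = 10 Wi / √P80 − 10 Wi / √F80
W = 10·13.9·(1/√167 − 1/√19646) = 10·13.9·(0.070248) = 9.7644 kWh/t
W_actual = 1.12 × 9.7644 = 10.9362 kWh/t
P_mill = W·ṁ = 10.9362·1068.4 = 11684.2 kW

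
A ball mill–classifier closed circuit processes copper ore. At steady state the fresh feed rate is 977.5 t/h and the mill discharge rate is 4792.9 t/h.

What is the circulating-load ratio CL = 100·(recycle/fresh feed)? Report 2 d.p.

Discharge = new feed + return, hence
R = M − F = 4792.9 − 977.5 = 3815.4 t/h
CL = 100·R/F = 100·3815.4/977.5 = 390.32 %

CL = 390.32 %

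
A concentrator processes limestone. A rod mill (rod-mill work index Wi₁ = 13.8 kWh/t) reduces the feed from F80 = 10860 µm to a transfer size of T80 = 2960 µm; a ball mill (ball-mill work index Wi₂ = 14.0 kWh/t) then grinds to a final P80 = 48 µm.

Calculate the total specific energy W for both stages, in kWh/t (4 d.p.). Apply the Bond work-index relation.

W = 18.8463 kWh/t

Bond: W = 10·Wi·(1/√P80 − 1/√F80)
Stage 1 (10860→2960 µm, Wi₁=13.8): W₁ = 10·13.8·(0.018380 − 0.009596) = 1.2123 kWh/t
Stage 2 (2960→48 µm, Wi₂=14.0): W₂ = 10·14.0·(0.144338 − 0.018380) = 17.6340 kWh/t
W = W₁ + W₂ = 1.2123 + 17.6340 = 18.8463 kWh/t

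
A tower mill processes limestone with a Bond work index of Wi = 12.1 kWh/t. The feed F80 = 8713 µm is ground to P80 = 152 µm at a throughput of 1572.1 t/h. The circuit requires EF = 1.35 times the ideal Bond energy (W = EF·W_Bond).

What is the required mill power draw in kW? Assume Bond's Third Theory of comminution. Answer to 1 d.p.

P = 18078.3 kW

Bond: W = 10·Wi·(1/√P80 − 1/√F80)
W = 10·12.1·(1/√152 − 1/√8713) = 10·12.1·(0.070398) = 8.5181 kWh/t
With EF = 1.35: W = 8.5181·1.35 = 11.4994 kWh/t
P_mill = W·ṁ = 11.4994·1572.1 = 18078.3 kW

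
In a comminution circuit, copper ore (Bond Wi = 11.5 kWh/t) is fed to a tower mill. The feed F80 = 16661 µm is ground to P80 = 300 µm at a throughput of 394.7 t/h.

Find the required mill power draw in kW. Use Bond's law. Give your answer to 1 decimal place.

Bond:  W = 10 Wi (1/√P − 1/√F)
W = 10·11.5·(1/√300 − 1/√16661) = 10·11.5·(0.049988) = 5.7486 kWh/t
Mill draw = 5.7486 × 394.7 = 2269.0 kW

P = 2269.0 kW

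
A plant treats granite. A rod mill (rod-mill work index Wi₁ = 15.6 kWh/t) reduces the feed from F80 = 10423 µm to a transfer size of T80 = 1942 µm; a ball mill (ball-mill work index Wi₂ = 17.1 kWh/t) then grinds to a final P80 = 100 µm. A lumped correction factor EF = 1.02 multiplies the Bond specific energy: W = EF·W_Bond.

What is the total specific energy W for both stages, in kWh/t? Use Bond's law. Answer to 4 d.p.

W = 10 Wi (1/√P80 − 1/√F80)  [Bond]
Stage 1 (10423→1942 µm, Wi₁=15.6): W₁ = 10·15.6·(0.022692 − 0.009795) = 2.0120 kWh/t
Stage 2 (1942→100 µm, Wi₂=17.1): W₂ = 10·17.1·(0.100000 − 0.022692) = 13.2196 kWh/t
W = W₁ + W₂ = 2.0120 + 13.2196 = 15.2316 kWh/t
With EF = 1.02: W = 15.2316·1.02 = 15.5362 kWh/t

W = 15.5362 kWh/t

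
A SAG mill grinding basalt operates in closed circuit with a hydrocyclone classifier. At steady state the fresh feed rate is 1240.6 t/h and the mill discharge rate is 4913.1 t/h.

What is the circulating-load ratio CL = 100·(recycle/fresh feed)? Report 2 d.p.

Steady state: M = F + R.
R = M − F = 4913.1 − 1240.6 = 3672.5 t/h
CL = 100·R/F = 100·3672.5/1240.6 = 296.03 %

CL = 296.03 %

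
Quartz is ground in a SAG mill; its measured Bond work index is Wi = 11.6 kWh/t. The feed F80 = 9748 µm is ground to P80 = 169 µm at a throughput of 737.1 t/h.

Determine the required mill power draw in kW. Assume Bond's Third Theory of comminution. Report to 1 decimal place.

Bond:  W = 10 Wi (1/√P − 1/√F)
W = 10·11.6·(1/√169 − 1/√9748) = 10·11.6·(0.066795) = 7.7482 kWh/t
Mill draw = 7.7482 × 737.1 = 5711.2 kW

P = 5711.2 kW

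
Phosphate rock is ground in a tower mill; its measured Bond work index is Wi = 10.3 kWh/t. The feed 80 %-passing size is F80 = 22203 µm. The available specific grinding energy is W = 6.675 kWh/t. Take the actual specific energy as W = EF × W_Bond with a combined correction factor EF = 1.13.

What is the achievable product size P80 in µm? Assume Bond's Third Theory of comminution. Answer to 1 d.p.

W = 10 Wi (P80^-0.5 − F80^-0.5)
W_Bond = W / EF = 6.675 / 1.13 = 5.9071 kWh/t
1/√P80 = 1/√F80 + W_Bond/(10·Wi)
  = 5.9071/(10·10.3) + 1/√22203 = 0.057350 + 0.006711 = 0.064061
P80 = (1/0.064061)² = 15.6100² = 243.67 µm

P80 = 243.7 µm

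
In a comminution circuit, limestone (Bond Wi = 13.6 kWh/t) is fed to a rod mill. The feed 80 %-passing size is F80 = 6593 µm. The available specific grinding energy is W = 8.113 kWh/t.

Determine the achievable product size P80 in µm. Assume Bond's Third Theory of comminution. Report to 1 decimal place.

P80 = 193.1 µm

W = 10 Wi (P80^-0.5 − F80^-0.5)
⇒ 1/√P80 = W/(10·Wi) + 1/√F80
  = 8.1130/(10·13.6) + 1/√6593 = 0.059654 + 0.012316 = 0.071970
P80 = (1/0.071970)² = 13.8947² = 193.06 µm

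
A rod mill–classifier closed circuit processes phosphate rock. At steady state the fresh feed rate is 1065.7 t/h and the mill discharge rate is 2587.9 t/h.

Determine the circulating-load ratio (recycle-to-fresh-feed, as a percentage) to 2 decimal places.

CL = 142.84 %

Steady state: M = F + R.
R = M − F = 2587.9 − 1065.7 = 1522.2 t/h
CL = 100·R/F = 100·1522.2/1065.7 = 142.84 %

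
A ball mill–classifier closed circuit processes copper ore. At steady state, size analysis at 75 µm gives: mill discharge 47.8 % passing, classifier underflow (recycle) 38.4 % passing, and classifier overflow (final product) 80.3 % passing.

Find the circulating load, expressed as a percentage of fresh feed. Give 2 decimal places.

Two-product formula at 75 µm:
(1+r)d = ru + o → r = (o−d)/(d−u)
r = (80.3 − 47.8)/(47.8 − 38.4) = 32.5/9.4 = 3.4574
CL = 100·r = 345.74 %

CL = 345.74 %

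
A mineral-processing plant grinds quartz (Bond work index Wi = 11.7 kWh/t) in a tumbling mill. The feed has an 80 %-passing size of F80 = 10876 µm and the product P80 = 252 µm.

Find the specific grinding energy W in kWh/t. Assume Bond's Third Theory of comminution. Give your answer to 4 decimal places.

W = 10 Wi (1/√P80 − 1/√F80)  [Bond]
1/√252 = 0.062994;  1/√10876 = 0.009589
W = 10·11.7·(0.062994 − 0.009589) = 6.2484 kWh/t

W = 6.2484 kWh/t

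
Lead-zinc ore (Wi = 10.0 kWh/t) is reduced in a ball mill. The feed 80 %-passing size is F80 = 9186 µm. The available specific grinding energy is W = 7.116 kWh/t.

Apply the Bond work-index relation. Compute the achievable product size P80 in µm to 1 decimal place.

W = 10·Wi·(P80^(-½) − F80^(-½))
⇒ 1/√P80 = W/(10·Wi) + 1/√F80
  = 7.1160/(10·10.0) + 1/√9186 = 0.071160 + 0.010434 = 0.081594
P80 = (1/0.081594)² = 12.2559² = 150.21 µm

P80 = 150.2 µm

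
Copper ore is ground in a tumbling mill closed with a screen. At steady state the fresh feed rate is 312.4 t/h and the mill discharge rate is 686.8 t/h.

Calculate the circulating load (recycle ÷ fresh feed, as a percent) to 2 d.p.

CL = 119.85 %

Discharge = new feed + return, hence
R = M − F = 686.8 − 312.4 = 374.4 t/h
CL = 100·R/F = 100·374.4/312.4 = 119.85 %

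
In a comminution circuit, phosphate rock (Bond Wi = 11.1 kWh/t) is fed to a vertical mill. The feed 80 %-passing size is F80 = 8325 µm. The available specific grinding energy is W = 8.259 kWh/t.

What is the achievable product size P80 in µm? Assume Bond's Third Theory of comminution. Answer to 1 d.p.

P80 = 137.2 µm

Bond: W = 10·Wi·(1/√P80 − 1/√F80)
1/√P80 = 1/√F80 + W/(10·Wi)
  = 8.2590/(10·11.1) + 1/√8325 = 0.074405 + 0.010960 = 0.085365
P80 = (1/0.085365)² = 11.7144² = 137.23 µm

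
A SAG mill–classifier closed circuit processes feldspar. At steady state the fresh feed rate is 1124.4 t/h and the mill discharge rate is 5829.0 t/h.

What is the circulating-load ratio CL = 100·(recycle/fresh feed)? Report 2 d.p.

CL = 418.41 %

Mill node: discharge = fresh + recycle.
R = M − F = 5829.0 − 1124.4 = 4704.6 t/h
CL = 100·R/F = 100·4704.6/1124.4 = 418.41 %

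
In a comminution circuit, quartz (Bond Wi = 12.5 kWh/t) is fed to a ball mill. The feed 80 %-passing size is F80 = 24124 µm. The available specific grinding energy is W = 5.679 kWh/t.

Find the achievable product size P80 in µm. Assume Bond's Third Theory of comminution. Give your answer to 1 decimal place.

P80 = 371.7 µm

W = 10·Wi·(P80^(-½) − F80^(-½))
P80^-0.5 = F80^-0.5 + W/(10 Wi)
  = 5.6790/(10·12.5) + 1/√24124 = 0.045432 + 0.006438 = 0.051870
P80 = (1/0.051870)² = 19.2788² = 371.67 µm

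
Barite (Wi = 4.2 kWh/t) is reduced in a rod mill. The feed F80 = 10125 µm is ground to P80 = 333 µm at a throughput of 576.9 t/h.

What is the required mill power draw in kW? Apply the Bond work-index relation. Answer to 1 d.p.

W_Bond = 10·Wi·(1/√P₈₀ − 1/√F₈₀)
W = 10·4.2·(1/√333 − 1/√10125) = 10·4.2·(0.044862) = 1.8842 kWh/t
P = W·T = 1.8842·576.9 = 1087.0 kW

P = 1087.0 kW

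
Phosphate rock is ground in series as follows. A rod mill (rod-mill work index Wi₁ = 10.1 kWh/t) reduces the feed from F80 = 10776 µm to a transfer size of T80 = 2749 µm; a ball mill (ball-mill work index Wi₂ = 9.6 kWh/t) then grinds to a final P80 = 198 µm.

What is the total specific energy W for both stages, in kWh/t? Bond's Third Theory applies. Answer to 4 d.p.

W = 5.9448 kWh/t

W = 10 Wi (P80^-0.5 − F80^-0.5)
Stage 1 (10776→2749 µm, Wi₁=10.1): W₁ = 10·10.1·(0.019073 − 0.009633) = 0.9534 kWh/t
Stage 2 (2749→198 µm, Wi₂=9.6): W₂ = 10·9.6·(0.071067 − 0.019073) = 4.9914 kWh/t
W = W₁ + W₂ = 0.9534 + 4.9914 = 5.9448 kWh/t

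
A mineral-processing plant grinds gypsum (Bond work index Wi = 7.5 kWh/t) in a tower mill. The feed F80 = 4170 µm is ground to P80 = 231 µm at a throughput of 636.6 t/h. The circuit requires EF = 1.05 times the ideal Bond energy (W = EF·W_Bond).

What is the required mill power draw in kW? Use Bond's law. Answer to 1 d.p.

P = 2522.1 kW

Bond: W = 10·Wi·(1/√P80 − 1/√F80)
W = 10·7.5·(1/√231 − 1/√4170) = 10·7.5·(0.050309) = 3.7732 kWh/t
W_actual = 1.05 × 3.7732 = 3.9619 kWh/t
Power = W × throughput = 3.9619 kWh/t × 636.6 t/h = 2522.1 kW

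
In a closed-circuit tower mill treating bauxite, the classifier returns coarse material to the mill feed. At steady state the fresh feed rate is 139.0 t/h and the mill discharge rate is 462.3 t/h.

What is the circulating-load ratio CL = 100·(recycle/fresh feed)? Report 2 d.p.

CL = 232.59 %

M = F + R at steady state, so:
R = M − F = 462.3 − 139.0 = 323.3 t/h
CL = 100·R/F = 100·323.3/139.0 = 232.59 %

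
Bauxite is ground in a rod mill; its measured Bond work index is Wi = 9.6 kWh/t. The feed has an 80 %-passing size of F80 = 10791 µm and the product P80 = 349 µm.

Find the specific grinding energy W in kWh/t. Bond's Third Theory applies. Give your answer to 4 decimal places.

W = 4.2146 kWh/t

Bond:  W = 10 Wi (1/√P − 1/√F)
1/√349 = 0.053529;  1/√10791 = 0.009627
W = 10·9.6·(0.053529 − 0.009627) = 4.2146 kWh/t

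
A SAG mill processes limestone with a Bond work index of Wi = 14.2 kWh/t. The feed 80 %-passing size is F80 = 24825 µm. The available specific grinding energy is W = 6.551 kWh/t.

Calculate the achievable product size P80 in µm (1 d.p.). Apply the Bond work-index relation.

P80 = 363.1 µm

Bond:  W = 10 Wi (1/√P − 1/√F)
⇒ 1/√P80 = W/(10 Wi) + 1/√F80
  = 6.5510/(10·14.2) + 1/√24825 = 0.046134 + 0.006347 = 0.052481
P80 = (1/0.052481)² = 19.0547² = 363.08 µm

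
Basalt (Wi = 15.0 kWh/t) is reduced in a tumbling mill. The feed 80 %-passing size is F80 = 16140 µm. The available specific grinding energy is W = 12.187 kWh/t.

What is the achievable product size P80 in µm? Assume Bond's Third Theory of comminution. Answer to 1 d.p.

Bond:  W = 10 Wi (1/√P − 1/√F)
P80^-0.5 = F80^-0.5 + W/(10 Wi)
  = 12.1870/(10·15.0) + 1/√16140 = 0.081247 + 0.007871 = 0.089118
P80 = (1/0.089118)² = 11.2211² = 125.91 µm

P80 = 125.9 µm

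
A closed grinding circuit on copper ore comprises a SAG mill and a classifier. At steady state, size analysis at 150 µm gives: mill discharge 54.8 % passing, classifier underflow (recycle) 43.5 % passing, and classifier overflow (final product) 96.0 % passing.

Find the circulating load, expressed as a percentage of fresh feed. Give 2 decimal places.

Let r = R/F. Size balance at 150 µm:
(1+r)d = ru + o → r = (o−d)/(d−u)
r = (96.0 − 54.8)/(54.8 − 43.5) = 41.2/11.3 = 3.6460
CL = 100·r = 364.60 %

CL = 364.60 %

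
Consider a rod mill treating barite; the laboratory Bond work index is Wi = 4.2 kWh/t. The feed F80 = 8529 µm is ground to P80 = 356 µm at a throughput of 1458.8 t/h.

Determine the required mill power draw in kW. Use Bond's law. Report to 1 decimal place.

P = 2583.9 kW

W = 10·Wi·[P80^(−½) − F80^(−½)]
W = 10·4.2·(1/√356 − 1/√8529) = 10·4.2·(0.042172) = 1.7712 kWh/t
P = W·T = 1.7712·1458.8 = 2583.9 kW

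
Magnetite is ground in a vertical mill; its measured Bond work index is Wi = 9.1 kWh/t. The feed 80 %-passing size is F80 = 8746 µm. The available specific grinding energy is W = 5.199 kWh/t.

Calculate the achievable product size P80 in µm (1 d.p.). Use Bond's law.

P80 = 217.4 µm

Bond: W = 10·Wi·(1/√P80 − 1/√F80)
⇒ 1/√P80 = W/(10·Wi) + 1/√F80
  = 5.1990/(10·9.1) + 1/√8746 = 0.057132 + 0.010693 = 0.067825
P80 = (1/0.067825)² = 14.7439² = 217.38 µm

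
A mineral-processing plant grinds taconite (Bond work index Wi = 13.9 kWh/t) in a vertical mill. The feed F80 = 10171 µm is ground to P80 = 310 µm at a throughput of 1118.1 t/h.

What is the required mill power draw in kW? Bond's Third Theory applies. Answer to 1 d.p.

P = 7286.0 kW

W = 10 Wi (P80^-0.5 − F80^-0.5)
W = 10·13.9·(1/√310 − 1/√10171) = 10·13.9·(0.046881) = 6.5164 kWh/t
Power = W × throughput = 6.5164 kWh/t × 1118.1 t/h = 7286.0 kW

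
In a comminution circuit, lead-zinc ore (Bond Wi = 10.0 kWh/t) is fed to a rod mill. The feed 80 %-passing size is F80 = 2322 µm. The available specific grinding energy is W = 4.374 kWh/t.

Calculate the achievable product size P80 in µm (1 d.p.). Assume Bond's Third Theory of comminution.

P80 = 240.4 µm

Bond: W = 10·Wi·(1/√P80 − 1/√F80)
P80^-0.5 = F80^-0.5 + W/(10 Wi)
  = 4.3740/(10·10.0) + 1/√2322 = 0.043740 + 0.020752 = 0.064492
P80 = (1/0.064492)² = 15.5057² = 240.43 µm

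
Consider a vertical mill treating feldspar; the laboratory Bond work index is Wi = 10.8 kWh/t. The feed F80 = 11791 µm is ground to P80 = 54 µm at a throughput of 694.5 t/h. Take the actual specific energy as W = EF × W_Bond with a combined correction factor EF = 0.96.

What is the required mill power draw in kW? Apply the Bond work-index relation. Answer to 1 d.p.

W_Bond = 10·Wi·(1/√P₈₀ − 1/√F₈₀)
W = 10·10.8·(1/√54 − 1/√11791) = 10·10.8·(0.126874) = 13.7023 kWh/t
Apply correction: 13.7023 × 0.96 = 13.1542 kWh/t
P = W·T = 13.1542·694.5 = 9135.6 kW

P = 9135.6 kW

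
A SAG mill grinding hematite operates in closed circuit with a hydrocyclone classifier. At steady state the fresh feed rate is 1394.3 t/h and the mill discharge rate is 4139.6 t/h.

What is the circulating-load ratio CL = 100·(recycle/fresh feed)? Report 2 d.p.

Mill node: discharge = fresh + recycle.
R = M − F = 4139.6 − 1394.3 = 2745.3 t/h
CL = 100·R/F = 100·2745.3/1394.3 = 196.89 %

CL = 196.89 %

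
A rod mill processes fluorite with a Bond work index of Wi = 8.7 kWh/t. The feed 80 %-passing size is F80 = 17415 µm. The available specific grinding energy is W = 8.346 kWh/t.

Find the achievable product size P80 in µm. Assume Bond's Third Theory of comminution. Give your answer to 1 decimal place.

W = 10·Wi·(P80^(-½) − F80^(-½))
1/√P80 = 1/√F80 + W/(10·Wi)
  = 8.3460/(10·8.7) + 1/√17415 = 0.095931 + 0.007578 = 0.103509
P80 = (1/0.103509)² = 9.6610² = 93.34 µm

P80 = 93.3 µm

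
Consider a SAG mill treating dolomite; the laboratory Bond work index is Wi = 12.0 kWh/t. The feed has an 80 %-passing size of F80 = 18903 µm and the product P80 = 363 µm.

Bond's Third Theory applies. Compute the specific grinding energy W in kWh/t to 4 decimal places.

W_Bond = 10·Wi·(1/√P₈₀ − 1/√F₈₀)
1/√363 = 0.052486;  1/√18903 = 0.007273
W = 10·12.0·(0.052486 − 0.007273) = 5.4256 kWh/t

W = 5.4256 kWh/t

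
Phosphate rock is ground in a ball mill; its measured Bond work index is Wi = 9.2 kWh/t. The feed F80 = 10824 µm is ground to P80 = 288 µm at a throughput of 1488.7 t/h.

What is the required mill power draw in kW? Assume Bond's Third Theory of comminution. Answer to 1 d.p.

W = 10 Wi (1/√P80 − 1/√F80)  [Bond]
W = 10·9.2·(1/√288 − 1/√10824) = 10·9.2·(0.049314) = 4.5369 kWh/t
Power = W × throughput = 4.5369 kWh/t × 1488.7 t/h = 6754.0 kW

P = 6754.0 kW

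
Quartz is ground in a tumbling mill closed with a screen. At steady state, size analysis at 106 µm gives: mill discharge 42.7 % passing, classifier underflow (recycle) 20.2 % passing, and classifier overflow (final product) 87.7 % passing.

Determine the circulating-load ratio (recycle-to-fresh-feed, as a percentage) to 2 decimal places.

Balance %-passing 106 µm (r = R/F):
Fd + Rd = Ru + Fo ⇒ R/F = (o−d)/(d−u)
r = (87.7 − 42.7)/(42.7 − 20.2) = 45.0/22.5 = 2.0000
CL = 100·r = 200.00 %

CL = 200.00 %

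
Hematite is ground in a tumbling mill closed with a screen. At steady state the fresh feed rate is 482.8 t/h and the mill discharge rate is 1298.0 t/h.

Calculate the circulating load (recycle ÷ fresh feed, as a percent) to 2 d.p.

CL = 168.85 %

Steady state: M = F + R.
R = M − F = 1298.0 − 482.8 = 815.2 t/h
CL = 100·R/F = 100·815.2/482.8 = 168.85 %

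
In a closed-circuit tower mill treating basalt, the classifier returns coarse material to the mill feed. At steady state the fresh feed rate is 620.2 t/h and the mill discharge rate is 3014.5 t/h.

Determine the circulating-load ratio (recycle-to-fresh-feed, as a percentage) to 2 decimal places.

CL = 386.05 %

Steady state: M = F + R.
R = M − F = 3014.5 − 620.2 = 2394.3 t/h
CL = 100·R/F = 100·2394.3/620.2 = 386.05 %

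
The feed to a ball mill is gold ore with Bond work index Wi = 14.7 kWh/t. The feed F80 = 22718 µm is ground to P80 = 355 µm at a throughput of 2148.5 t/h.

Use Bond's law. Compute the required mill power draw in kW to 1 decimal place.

P = 14667.1 kW

W = 10 Wi (1/√P80 − 1/√F80)  [Bond]
W = 10·14.7·(1/√355 − 1/√22718) = 10·14.7·(0.046440) = 6.8267 kWh/t
Power = W × throughput = 6.8267 kWh/t × 2148.5 t/h = 14667.1 kW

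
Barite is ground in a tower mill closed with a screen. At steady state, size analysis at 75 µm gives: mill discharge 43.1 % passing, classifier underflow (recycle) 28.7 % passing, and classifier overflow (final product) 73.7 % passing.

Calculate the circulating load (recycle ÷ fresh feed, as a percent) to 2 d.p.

CL = 212.50 %

Let r = R/F. Size balance at 75 µm:
(1+r)d = ru + o → r = (o−d)/(d−u)
r = (73.7 − 43.1)/(43.1 − 28.7) = 30.6/14.4 = 2.1250
CL = 100·r = 212.50 %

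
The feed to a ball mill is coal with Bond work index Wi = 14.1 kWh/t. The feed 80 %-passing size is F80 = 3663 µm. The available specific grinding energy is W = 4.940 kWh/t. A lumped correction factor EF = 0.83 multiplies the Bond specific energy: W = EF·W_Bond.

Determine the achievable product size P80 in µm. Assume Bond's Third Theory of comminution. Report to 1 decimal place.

P80 = 289.9 µm

W_Bond = 10·Wi·(1/√P₈₀ − 1/√F₈₀)
W_Bond = W / EF = 4.940 / 0.83 = 5.9518 kWh/t
⇒ 1/√P80 = W_Bond/(10 Wi) + 1/√F80
  = 5.9518/(10·14.1) + 1/√3663 = 0.042211 + 0.016523 = 0.058734
P80 = (1/0.058734)² = 17.0259² = 289.88 µm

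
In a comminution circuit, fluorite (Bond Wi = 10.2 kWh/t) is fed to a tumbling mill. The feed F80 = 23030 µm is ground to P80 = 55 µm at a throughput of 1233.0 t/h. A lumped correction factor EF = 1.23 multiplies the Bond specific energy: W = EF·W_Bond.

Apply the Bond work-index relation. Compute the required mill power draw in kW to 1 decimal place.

P = 19839.3 kW

Bond:  W = 10 Wi (1/√P − 1/√F)
W = 10·10.2·(1/√55 − 1/√23030) = 10·10.2·(0.128250) = 13.0815 kWh/t
Corrected W = EF·W_Bond = 1.23·13.0815 = 16.0903 kWh/t
P_mill = W·ṁ = 16.0903·1233.0 = 19839.3 kW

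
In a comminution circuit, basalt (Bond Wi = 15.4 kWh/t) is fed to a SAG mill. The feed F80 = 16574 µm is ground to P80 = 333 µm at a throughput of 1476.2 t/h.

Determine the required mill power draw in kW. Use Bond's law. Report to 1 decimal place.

W = 10 Wi / √P80 − 10 Wi / √F80
W = 10·15.4·(1/√333 − 1/√16574) = 10·15.4·(0.047032) = 7.2429 kWh/t
P = W·T = 7.2429·1476.2 = 10692.0 kW

P = 10692.0 kW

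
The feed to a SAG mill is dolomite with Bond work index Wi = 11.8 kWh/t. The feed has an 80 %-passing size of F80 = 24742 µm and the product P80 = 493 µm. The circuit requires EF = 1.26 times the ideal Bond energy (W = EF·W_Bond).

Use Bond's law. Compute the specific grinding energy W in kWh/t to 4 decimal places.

W = 10 Wi (P80^-0.5 − F80^-0.5)
1/√493 = 0.045038;  1/√24742 = 0.006357
W = 10·11.8·(0.045038 − 0.006357) = 4.5643 kWh/t
W_actual = 1.26 × 4.5643 = 5.7510 kWh/t

W = 5.7510 kWh/t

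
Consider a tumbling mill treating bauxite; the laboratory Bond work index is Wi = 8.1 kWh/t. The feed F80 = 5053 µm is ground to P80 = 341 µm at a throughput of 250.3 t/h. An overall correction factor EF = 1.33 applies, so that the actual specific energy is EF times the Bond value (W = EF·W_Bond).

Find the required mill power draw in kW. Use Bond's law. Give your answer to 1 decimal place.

P = 1080.9 kW

W_Bond = 10·Wi·(1/√P₈₀ − 1/√F₈₀)
W = 10·8.1·(1/√341 − 1/√5053) = 10·8.1·(0.040085) = 3.2469 kWh/t
With EF = 1.33: W = 3.2469·1.33 = 4.3184 kWh/t
Mill draw = 4.3184 × 250.3 = 1080.9 kW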